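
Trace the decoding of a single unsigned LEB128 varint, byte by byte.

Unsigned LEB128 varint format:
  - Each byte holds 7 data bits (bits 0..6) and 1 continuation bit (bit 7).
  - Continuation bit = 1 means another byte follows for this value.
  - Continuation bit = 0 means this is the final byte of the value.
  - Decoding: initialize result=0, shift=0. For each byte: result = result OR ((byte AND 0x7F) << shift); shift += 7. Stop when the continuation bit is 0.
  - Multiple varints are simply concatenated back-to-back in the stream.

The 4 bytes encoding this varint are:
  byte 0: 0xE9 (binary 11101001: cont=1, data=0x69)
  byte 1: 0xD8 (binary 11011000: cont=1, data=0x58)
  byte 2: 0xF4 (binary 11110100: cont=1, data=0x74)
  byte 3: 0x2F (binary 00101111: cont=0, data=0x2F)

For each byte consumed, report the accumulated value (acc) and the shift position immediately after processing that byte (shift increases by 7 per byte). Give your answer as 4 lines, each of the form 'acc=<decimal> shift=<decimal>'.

Answer: acc=105 shift=7
acc=11369 shift=14
acc=1911913 shift=21
acc=100478057 shift=28

Derivation:
byte 0=0xE9: payload=0x69=105, contrib = 105<<0 = 105; acc -> 105, shift -> 7
byte 1=0xD8: payload=0x58=88, contrib = 88<<7 = 11264; acc -> 11369, shift -> 14
byte 2=0xF4: payload=0x74=116, contrib = 116<<14 = 1900544; acc -> 1911913, shift -> 21
byte 3=0x2F: payload=0x2F=47, contrib = 47<<21 = 98566144; acc -> 100478057, shift -> 28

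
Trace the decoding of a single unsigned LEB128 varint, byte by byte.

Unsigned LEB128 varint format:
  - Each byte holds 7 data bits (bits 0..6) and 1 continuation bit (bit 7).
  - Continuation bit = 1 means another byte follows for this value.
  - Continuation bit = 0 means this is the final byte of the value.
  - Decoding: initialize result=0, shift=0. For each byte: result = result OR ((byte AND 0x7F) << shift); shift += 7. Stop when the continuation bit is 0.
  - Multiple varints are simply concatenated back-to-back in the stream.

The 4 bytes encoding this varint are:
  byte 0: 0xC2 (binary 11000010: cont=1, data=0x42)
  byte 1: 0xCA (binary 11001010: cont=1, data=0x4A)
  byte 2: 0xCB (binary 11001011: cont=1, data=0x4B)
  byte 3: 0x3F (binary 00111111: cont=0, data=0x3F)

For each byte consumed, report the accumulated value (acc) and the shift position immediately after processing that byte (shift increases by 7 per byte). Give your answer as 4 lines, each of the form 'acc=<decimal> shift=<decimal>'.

byte 0=0xC2: payload=0x42=66, contrib = 66<<0 = 66; acc -> 66, shift -> 7
byte 1=0xCA: payload=0x4A=74, contrib = 74<<7 = 9472; acc -> 9538, shift -> 14
byte 2=0xCB: payload=0x4B=75, contrib = 75<<14 = 1228800; acc -> 1238338, shift -> 21
byte 3=0x3F: payload=0x3F=63, contrib = 63<<21 = 132120576; acc -> 133358914, shift -> 28

Answer: acc=66 shift=7
acc=9538 shift=14
acc=1238338 shift=21
acc=133358914 shift=28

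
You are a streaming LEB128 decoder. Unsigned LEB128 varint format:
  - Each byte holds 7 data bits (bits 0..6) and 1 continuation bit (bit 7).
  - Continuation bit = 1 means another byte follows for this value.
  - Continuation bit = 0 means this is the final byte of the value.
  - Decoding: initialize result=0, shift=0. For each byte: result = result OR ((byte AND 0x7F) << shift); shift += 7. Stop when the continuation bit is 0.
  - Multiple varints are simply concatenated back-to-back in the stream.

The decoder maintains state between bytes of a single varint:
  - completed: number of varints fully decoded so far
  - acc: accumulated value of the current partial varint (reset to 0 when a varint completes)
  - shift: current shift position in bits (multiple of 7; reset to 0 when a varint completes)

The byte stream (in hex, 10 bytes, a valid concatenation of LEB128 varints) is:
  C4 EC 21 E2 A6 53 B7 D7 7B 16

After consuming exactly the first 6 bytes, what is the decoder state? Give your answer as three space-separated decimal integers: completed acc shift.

Answer: 2 0 0

Derivation:
byte[0]=0xC4 cont=1 payload=0x44: acc |= 68<<0 -> completed=0 acc=68 shift=7
byte[1]=0xEC cont=1 payload=0x6C: acc |= 108<<7 -> completed=0 acc=13892 shift=14
byte[2]=0x21 cont=0 payload=0x21: varint #1 complete (value=554564); reset -> completed=1 acc=0 shift=0
byte[3]=0xE2 cont=1 payload=0x62: acc |= 98<<0 -> completed=1 acc=98 shift=7
byte[4]=0xA6 cont=1 payload=0x26: acc |= 38<<7 -> completed=1 acc=4962 shift=14
byte[5]=0x53 cont=0 payload=0x53: varint #2 complete (value=1364834); reset -> completed=2 acc=0 shift=0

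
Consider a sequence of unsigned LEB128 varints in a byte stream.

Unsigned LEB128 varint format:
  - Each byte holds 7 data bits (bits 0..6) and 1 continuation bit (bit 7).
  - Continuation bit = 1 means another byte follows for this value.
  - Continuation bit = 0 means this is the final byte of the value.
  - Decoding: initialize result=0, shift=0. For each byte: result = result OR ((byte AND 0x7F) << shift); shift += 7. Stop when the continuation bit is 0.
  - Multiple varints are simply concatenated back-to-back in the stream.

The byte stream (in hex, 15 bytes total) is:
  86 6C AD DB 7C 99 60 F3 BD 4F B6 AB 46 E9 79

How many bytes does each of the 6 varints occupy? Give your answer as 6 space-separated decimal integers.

Answer: 2 3 2 3 3 2

Derivation:
  byte[0]=0x86 cont=1 payload=0x06=6: acc |= 6<<0 -> acc=6 shift=7
  byte[1]=0x6C cont=0 payload=0x6C=108: acc |= 108<<7 -> acc=13830 shift=14 [end]
Varint 1: bytes[0:2] = 86 6C -> value 13830 (2 byte(s))
  byte[2]=0xAD cont=1 payload=0x2D=45: acc |= 45<<0 -> acc=45 shift=7
  byte[3]=0xDB cont=1 payload=0x5B=91: acc |= 91<<7 -> acc=11693 shift=14
  byte[4]=0x7C cont=0 payload=0x7C=124: acc |= 124<<14 -> acc=2043309 shift=21 [end]
Varint 2: bytes[2:5] = AD DB 7C -> value 2043309 (3 byte(s))
  byte[5]=0x99 cont=1 payload=0x19=25: acc |= 25<<0 -> acc=25 shift=7
  byte[6]=0x60 cont=0 payload=0x60=96: acc |= 96<<7 -> acc=12313 shift=14 [end]
Varint 3: bytes[5:7] = 99 60 -> value 12313 (2 byte(s))
  byte[7]=0xF3 cont=1 payload=0x73=115: acc |= 115<<0 -> acc=115 shift=7
  byte[8]=0xBD cont=1 payload=0x3D=61: acc |= 61<<7 -> acc=7923 shift=14
  byte[9]=0x4F cont=0 payload=0x4F=79: acc |= 79<<14 -> acc=1302259 shift=21 [end]
Varint 4: bytes[7:10] = F3 BD 4F -> value 1302259 (3 byte(s))
  byte[10]=0xB6 cont=1 payload=0x36=54: acc |= 54<<0 -> acc=54 shift=7
  byte[11]=0xAB cont=1 payload=0x2B=43: acc |= 43<<7 -> acc=5558 shift=14
  byte[12]=0x46 cont=0 payload=0x46=70: acc |= 70<<14 -> acc=1152438 shift=21 [end]
Varint 5: bytes[10:13] = B6 AB 46 -> value 1152438 (3 byte(s))
  byte[13]=0xE9 cont=1 payload=0x69=105: acc |= 105<<0 -> acc=105 shift=7
  byte[14]=0x79 cont=0 payload=0x79=121: acc |= 121<<7 -> acc=15593 shift=14 [end]
Varint 6: bytes[13:15] = E9 79 -> value 15593 (2 byte(s))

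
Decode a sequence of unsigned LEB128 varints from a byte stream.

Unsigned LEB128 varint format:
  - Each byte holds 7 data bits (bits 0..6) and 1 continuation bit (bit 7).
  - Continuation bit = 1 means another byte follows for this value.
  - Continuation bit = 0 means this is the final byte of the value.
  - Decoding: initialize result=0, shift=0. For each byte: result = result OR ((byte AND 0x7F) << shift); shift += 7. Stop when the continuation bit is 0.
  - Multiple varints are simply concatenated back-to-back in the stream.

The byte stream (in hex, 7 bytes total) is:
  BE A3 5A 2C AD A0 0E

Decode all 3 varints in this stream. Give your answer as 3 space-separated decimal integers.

  byte[0]=0xBE cont=1 payload=0x3E=62: acc |= 62<<0 -> acc=62 shift=7
  byte[1]=0xA3 cont=1 payload=0x23=35: acc |= 35<<7 -> acc=4542 shift=14
  byte[2]=0x5A cont=0 payload=0x5A=90: acc |= 90<<14 -> acc=1479102 shift=21 [end]
Varint 1: bytes[0:3] = BE A3 5A -> value 1479102 (3 byte(s))
  byte[3]=0x2C cont=0 payload=0x2C=44: acc |= 44<<0 -> acc=44 shift=7 [end]
Varint 2: bytes[3:4] = 2C -> value 44 (1 byte(s))
  byte[4]=0xAD cont=1 payload=0x2D=45: acc |= 45<<0 -> acc=45 shift=7
  byte[5]=0xA0 cont=1 payload=0x20=32: acc |= 32<<7 -> acc=4141 shift=14
  byte[6]=0x0E cont=0 payload=0x0E=14: acc |= 14<<14 -> acc=233517 shift=21 [end]
Varint 3: bytes[4:7] = AD A0 0E -> value 233517 (3 byte(s))

Answer: 1479102 44 233517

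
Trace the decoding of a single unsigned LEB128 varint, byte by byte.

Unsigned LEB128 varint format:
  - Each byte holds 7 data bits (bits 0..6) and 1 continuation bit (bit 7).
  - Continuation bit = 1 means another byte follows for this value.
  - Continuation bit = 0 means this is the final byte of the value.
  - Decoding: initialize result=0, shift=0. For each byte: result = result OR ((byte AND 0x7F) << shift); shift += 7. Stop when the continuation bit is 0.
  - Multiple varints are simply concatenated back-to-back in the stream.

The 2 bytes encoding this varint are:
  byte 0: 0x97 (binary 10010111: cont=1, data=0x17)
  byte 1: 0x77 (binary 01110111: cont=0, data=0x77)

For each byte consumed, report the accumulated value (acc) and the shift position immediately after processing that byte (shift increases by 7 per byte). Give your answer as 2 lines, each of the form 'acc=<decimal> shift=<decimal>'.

byte 0=0x97: payload=0x17=23, contrib = 23<<0 = 23; acc -> 23, shift -> 7
byte 1=0x77: payload=0x77=119, contrib = 119<<7 = 15232; acc -> 15255, shift -> 14

Answer: acc=23 shift=7
acc=15255 shift=14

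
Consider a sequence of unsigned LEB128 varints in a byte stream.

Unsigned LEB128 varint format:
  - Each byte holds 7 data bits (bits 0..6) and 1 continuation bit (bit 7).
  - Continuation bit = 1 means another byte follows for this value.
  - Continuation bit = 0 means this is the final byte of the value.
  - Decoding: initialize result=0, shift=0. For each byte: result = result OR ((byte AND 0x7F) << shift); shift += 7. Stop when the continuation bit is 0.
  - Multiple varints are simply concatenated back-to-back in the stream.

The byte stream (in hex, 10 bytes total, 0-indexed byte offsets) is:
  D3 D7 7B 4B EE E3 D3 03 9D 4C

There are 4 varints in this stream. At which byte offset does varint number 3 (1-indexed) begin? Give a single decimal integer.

Answer: 4

Derivation:
  byte[0]=0xD3 cont=1 payload=0x53=83: acc |= 83<<0 -> acc=83 shift=7
  byte[1]=0xD7 cont=1 payload=0x57=87: acc |= 87<<7 -> acc=11219 shift=14
  byte[2]=0x7B cont=0 payload=0x7B=123: acc |= 123<<14 -> acc=2026451 shift=21 [end]
Varint 1: bytes[0:3] = D3 D7 7B -> value 2026451 (3 byte(s))
  byte[3]=0x4B cont=0 payload=0x4B=75: acc |= 75<<0 -> acc=75 shift=7 [end]
Varint 2: bytes[3:4] = 4B -> value 75 (1 byte(s))
  byte[4]=0xEE cont=1 payload=0x6E=110: acc |= 110<<0 -> acc=110 shift=7
  byte[5]=0xE3 cont=1 payload=0x63=99: acc |= 99<<7 -> acc=12782 shift=14
  byte[6]=0xD3 cont=1 payload=0x53=83: acc |= 83<<14 -> acc=1372654 shift=21
  byte[7]=0x03 cont=0 payload=0x03=3: acc |= 3<<21 -> acc=7664110 shift=28 [end]
Varint 3: bytes[4:8] = EE E3 D3 03 -> value 7664110 (4 byte(s))
  byte[8]=0x9D cont=1 payload=0x1D=29: acc |= 29<<0 -> acc=29 shift=7
  byte[9]=0x4C cont=0 payload=0x4C=76: acc |= 76<<7 -> acc=9757 shift=14 [end]
Varint 4: bytes[8:10] = 9D 4C -> value 9757 (2 byte(s))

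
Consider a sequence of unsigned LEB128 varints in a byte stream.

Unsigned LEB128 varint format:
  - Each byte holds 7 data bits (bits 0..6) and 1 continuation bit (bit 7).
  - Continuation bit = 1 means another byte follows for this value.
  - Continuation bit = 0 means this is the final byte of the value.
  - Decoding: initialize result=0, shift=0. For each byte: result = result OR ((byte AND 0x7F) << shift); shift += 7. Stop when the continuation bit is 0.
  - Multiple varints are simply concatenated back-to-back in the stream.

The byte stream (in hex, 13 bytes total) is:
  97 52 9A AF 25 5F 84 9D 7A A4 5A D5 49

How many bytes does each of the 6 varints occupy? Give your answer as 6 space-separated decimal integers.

Answer: 2 3 1 3 2 2

Derivation:
  byte[0]=0x97 cont=1 payload=0x17=23: acc |= 23<<0 -> acc=23 shift=7
  byte[1]=0x52 cont=0 payload=0x52=82: acc |= 82<<7 -> acc=10519 shift=14 [end]
Varint 1: bytes[0:2] = 97 52 -> value 10519 (2 byte(s))
  byte[2]=0x9A cont=1 payload=0x1A=26: acc |= 26<<0 -> acc=26 shift=7
  byte[3]=0xAF cont=1 payload=0x2F=47: acc |= 47<<7 -> acc=6042 shift=14
  byte[4]=0x25 cont=0 payload=0x25=37: acc |= 37<<14 -> acc=612250 shift=21 [end]
Varint 2: bytes[2:5] = 9A AF 25 -> value 612250 (3 byte(s))
  byte[5]=0x5F cont=0 payload=0x5F=95: acc |= 95<<0 -> acc=95 shift=7 [end]
Varint 3: bytes[5:6] = 5F -> value 95 (1 byte(s))
  byte[6]=0x84 cont=1 payload=0x04=4: acc |= 4<<0 -> acc=4 shift=7
  byte[7]=0x9D cont=1 payload=0x1D=29: acc |= 29<<7 -> acc=3716 shift=14
  byte[8]=0x7A cont=0 payload=0x7A=122: acc |= 122<<14 -> acc=2002564 shift=21 [end]
Varint 4: bytes[6:9] = 84 9D 7A -> value 2002564 (3 byte(s))
  byte[9]=0xA4 cont=1 payload=0x24=36: acc |= 36<<0 -> acc=36 shift=7
  byte[10]=0x5A cont=0 payload=0x5A=90: acc |= 90<<7 -> acc=11556 shift=14 [end]
Varint 5: bytes[9:11] = A4 5A -> value 11556 (2 byte(s))
  byte[11]=0xD5 cont=1 payload=0x55=85: acc |= 85<<0 -> acc=85 shift=7
  byte[12]=0x49 cont=0 payload=0x49=73: acc |= 73<<7 -> acc=9429 shift=14 [end]
Varint 6: bytes[11:13] = D5 49 -> value 9429 (2 byte(s))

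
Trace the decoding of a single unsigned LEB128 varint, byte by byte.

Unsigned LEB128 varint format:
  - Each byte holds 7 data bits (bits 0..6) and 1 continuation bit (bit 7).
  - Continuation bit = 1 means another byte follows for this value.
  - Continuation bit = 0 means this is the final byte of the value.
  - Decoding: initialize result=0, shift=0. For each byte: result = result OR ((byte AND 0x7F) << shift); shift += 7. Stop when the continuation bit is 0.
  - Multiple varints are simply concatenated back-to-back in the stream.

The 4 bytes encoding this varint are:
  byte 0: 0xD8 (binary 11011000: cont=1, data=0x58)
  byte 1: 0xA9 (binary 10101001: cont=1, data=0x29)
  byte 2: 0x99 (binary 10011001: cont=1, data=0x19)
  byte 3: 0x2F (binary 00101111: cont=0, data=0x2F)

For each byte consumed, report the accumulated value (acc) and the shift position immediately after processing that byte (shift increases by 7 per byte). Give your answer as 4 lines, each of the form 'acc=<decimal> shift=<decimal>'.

Answer: acc=88 shift=7
acc=5336 shift=14
acc=414936 shift=21
acc=98981080 shift=28

Derivation:
byte 0=0xD8: payload=0x58=88, contrib = 88<<0 = 88; acc -> 88, shift -> 7
byte 1=0xA9: payload=0x29=41, contrib = 41<<7 = 5248; acc -> 5336, shift -> 14
byte 2=0x99: payload=0x19=25, contrib = 25<<14 = 409600; acc -> 414936, shift -> 21
byte 3=0x2F: payload=0x2F=47, contrib = 47<<21 = 98566144; acc -> 98981080, shift -> 28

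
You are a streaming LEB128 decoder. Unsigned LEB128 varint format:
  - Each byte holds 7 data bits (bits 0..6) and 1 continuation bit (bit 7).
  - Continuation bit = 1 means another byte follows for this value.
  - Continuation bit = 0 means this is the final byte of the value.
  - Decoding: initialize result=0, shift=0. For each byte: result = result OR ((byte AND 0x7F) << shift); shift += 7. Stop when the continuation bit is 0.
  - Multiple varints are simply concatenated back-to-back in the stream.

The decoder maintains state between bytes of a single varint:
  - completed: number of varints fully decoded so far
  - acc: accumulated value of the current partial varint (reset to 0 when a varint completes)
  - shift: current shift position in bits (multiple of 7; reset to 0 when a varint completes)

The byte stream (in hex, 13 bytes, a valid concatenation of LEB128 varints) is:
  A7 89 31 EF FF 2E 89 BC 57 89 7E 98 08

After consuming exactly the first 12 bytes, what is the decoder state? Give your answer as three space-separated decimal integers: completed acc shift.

byte[0]=0xA7 cont=1 payload=0x27: acc |= 39<<0 -> completed=0 acc=39 shift=7
byte[1]=0x89 cont=1 payload=0x09: acc |= 9<<7 -> completed=0 acc=1191 shift=14
byte[2]=0x31 cont=0 payload=0x31: varint #1 complete (value=804007); reset -> completed=1 acc=0 shift=0
byte[3]=0xEF cont=1 payload=0x6F: acc |= 111<<0 -> completed=1 acc=111 shift=7
byte[4]=0xFF cont=1 payload=0x7F: acc |= 127<<7 -> completed=1 acc=16367 shift=14
byte[5]=0x2E cont=0 payload=0x2E: varint #2 complete (value=770031); reset -> completed=2 acc=0 shift=0
byte[6]=0x89 cont=1 payload=0x09: acc |= 9<<0 -> completed=2 acc=9 shift=7
byte[7]=0xBC cont=1 payload=0x3C: acc |= 60<<7 -> completed=2 acc=7689 shift=14
byte[8]=0x57 cont=0 payload=0x57: varint #3 complete (value=1433097); reset -> completed=3 acc=0 shift=0
byte[9]=0x89 cont=1 payload=0x09: acc |= 9<<0 -> completed=3 acc=9 shift=7
byte[10]=0x7E cont=0 payload=0x7E: varint #4 complete (value=16137); reset -> completed=4 acc=0 shift=0
byte[11]=0x98 cont=1 payload=0x18: acc |= 24<<0 -> completed=4 acc=24 shift=7

Answer: 4 24 7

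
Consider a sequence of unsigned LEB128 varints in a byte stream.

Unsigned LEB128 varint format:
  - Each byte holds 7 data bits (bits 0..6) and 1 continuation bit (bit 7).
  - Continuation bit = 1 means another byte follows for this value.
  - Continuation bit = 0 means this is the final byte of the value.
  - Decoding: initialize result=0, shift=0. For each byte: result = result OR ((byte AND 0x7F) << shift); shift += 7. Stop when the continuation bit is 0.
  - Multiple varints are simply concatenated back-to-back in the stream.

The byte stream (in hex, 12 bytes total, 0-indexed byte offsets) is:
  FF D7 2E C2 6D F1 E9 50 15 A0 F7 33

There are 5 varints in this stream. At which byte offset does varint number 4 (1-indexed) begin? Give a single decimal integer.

  byte[0]=0xFF cont=1 payload=0x7F=127: acc |= 127<<0 -> acc=127 shift=7
  byte[1]=0xD7 cont=1 payload=0x57=87: acc |= 87<<7 -> acc=11263 shift=14
  byte[2]=0x2E cont=0 payload=0x2E=46: acc |= 46<<14 -> acc=764927 shift=21 [end]
Varint 1: bytes[0:3] = FF D7 2E -> value 764927 (3 byte(s))
  byte[3]=0xC2 cont=1 payload=0x42=66: acc |= 66<<0 -> acc=66 shift=7
  byte[4]=0x6D cont=0 payload=0x6D=109: acc |= 109<<7 -> acc=14018 shift=14 [end]
Varint 2: bytes[3:5] = C2 6D -> value 14018 (2 byte(s))
  byte[5]=0xF1 cont=1 payload=0x71=113: acc |= 113<<0 -> acc=113 shift=7
  byte[6]=0xE9 cont=1 payload=0x69=105: acc |= 105<<7 -> acc=13553 shift=14
  byte[7]=0x50 cont=0 payload=0x50=80: acc |= 80<<14 -> acc=1324273 shift=21 [end]
Varint 3: bytes[5:8] = F1 E9 50 -> value 1324273 (3 byte(s))
  byte[8]=0x15 cont=0 payload=0x15=21: acc |= 21<<0 -> acc=21 shift=7 [end]
Varint 4: bytes[8:9] = 15 -> value 21 (1 byte(s))
  byte[9]=0xA0 cont=1 payload=0x20=32: acc |= 32<<0 -> acc=32 shift=7
  byte[10]=0xF7 cont=1 payload=0x77=119: acc |= 119<<7 -> acc=15264 shift=14
  byte[11]=0x33 cont=0 payload=0x33=51: acc |= 51<<14 -> acc=850848 shift=21 [end]
Varint 5: bytes[9:12] = A0 F7 33 -> value 850848 (3 byte(s))

Answer: 8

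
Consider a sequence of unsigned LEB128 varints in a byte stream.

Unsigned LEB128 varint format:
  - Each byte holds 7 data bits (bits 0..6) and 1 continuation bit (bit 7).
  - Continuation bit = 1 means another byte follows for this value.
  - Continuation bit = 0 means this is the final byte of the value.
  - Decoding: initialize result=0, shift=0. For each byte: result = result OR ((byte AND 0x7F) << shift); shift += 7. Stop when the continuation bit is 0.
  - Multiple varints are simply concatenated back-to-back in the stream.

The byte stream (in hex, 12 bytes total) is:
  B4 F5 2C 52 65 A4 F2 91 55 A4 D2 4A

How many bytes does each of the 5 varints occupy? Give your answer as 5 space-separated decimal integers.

  byte[0]=0xB4 cont=1 payload=0x34=52: acc |= 52<<0 -> acc=52 shift=7
  byte[1]=0xF5 cont=1 payload=0x75=117: acc |= 117<<7 -> acc=15028 shift=14
  byte[2]=0x2C cont=0 payload=0x2C=44: acc |= 44<<14 -> acc=735924 shift=21 [end]
Varint 1: bytes[0:3] = B4 F5 2C -> value 735924 (3 byte(s))
  byte[3]=0x52 cont=0 payload=0x52=82: acc |= 82<<0 -> acc=82 shift=7 [end]
Varint 2: bytes[3:4] = 52 -> value 82 (1 byte(s))
  byte[4]=0x65 cont=0 payload=0x65=101: acc |= 101<<0 -> acc=101 shift=7 [end]
Varint 3: bytes[4:5] = 65 -> value 101 (1 byte(s))
  byte[5]=0xA4 cont=1 payload=0x24=36: acc |= 36<<0 -> acc=36 shift=7
  byte[6]=0xF2 cont=1 payload=0x72=114: acc |= 114<<7 -> acc=14628 shift=14
  byte[7]=0x91 cont=1 payload=0x11=17: acc |= 17<<14 -> acc=293156 shift=21
  byte[8]=0x55 cont=0 payload=0x55=85: acc |= 85<<21 -> acc=178551076 shift=28 [end]
Varint 4: bytes[5:9] = A4 F2 91 55 -> value 178551076 (4 byte(s))
  byte[9]=0xA4 cont=1 payload=0x24=36: acc |= 36<<0 -> acc=36 shift=7
  byte[10]=0xD2 cont=1 payload=0x52=82: acc |= 82<<7 -> acc=10532 shift=14
  byte[11]=0x4A cont=0 payload=0x4A=74: acc |= 74<<14 -> acc=1222948 shift=21 [end]
Varint 5: bytes[9:12] = A4 D2 4A -> value 1222948 (3 byte(s))

Answer: 3 1 1 4 3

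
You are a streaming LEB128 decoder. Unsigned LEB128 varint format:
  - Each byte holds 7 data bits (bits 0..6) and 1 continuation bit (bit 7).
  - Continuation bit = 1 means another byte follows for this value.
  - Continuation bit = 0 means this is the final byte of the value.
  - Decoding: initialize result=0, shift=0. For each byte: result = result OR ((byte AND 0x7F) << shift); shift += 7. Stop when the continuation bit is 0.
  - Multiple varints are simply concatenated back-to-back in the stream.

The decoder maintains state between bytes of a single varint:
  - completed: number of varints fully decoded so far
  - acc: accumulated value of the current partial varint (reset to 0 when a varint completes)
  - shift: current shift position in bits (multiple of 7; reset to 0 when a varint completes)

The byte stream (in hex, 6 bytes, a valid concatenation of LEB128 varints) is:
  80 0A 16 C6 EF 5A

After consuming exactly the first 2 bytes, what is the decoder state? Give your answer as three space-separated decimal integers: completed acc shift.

byte[0]=0x80 cont=1 payload=0x00: acc |= 0<<0 -> completed=0 acc=0 shift=7
byte[1]=0x0A cont=0 payload=0x0A: varint #1 complete (value=1280); reset -> completed=1 acc=0 shift=0

Answer: 1 0 0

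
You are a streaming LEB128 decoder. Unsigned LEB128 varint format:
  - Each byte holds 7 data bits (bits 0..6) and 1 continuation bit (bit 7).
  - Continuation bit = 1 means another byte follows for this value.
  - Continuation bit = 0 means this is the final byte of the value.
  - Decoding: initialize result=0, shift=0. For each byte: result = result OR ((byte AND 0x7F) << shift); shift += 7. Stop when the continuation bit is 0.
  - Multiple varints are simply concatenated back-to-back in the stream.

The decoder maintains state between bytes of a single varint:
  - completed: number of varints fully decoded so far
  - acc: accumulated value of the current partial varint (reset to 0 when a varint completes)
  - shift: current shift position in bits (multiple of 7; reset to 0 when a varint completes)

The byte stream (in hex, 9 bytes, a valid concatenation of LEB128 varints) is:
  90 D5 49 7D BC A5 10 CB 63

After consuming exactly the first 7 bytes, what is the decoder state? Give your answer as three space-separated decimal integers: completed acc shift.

Answer: 3 0 0

Derivation:
byte[0]=0x90 cont=1 payload=0x10: acc |= 16<<0 -> completed=0 acc=16 shift=7
byte[1]=0xD5 cont=1 payload=0x55: acc |= 85<<7 -> completed=0 acc=10896 shift=14
byte[2]=0x49 cont=0 payload=0x49: varint #1 complete (value=1206928); reset -> completed=1 acc=0 shift=0
byte[3]=0x7D cont=0 payload=0x7D: varint #2 complete (value=125); reset -> completed=2 acc=0 shift=0
byte[4]=0xBC cont=1 payload=0x3C: acc |= 60<<0 -> completed=2 acc=60 shift=7
byte[5]=0xA5 cont=1 payload=0x25: acc |= 37<<7 -> completed=2 acc=4796 shift=14
byte[6]=0x10 cont=0 payload=0x10: varint #3 complete (value=266940); reset -> completed=3 acc=0 shift=0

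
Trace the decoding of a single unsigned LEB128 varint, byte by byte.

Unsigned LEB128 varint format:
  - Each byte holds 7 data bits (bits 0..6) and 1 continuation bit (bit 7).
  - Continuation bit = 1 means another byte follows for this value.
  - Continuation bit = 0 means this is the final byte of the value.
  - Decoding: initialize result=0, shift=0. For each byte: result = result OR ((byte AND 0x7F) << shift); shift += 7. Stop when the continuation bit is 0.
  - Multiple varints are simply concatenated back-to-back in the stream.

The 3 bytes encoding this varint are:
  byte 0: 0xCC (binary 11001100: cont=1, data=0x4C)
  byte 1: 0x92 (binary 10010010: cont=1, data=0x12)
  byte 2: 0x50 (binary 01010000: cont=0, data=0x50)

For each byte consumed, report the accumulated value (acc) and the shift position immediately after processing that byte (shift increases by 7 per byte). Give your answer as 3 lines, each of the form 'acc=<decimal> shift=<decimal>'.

byte 0=0xCC: payload=0x4C=76, contrib = 76<<0 = 76; acc -> 76, shift -> 7
byte 1=0x92: payload=0x12=18, contrib = 18<<7 = 2304; acc -> 2380, shift -> 14
byte 2=0x50: payload=0x50=80, contrib = 80<<14 = 1310720; acc -> 1313100, shift -> 21

Answer: acc=76 shift=7
acc=2380 shift=14
acc=1313100 shift=21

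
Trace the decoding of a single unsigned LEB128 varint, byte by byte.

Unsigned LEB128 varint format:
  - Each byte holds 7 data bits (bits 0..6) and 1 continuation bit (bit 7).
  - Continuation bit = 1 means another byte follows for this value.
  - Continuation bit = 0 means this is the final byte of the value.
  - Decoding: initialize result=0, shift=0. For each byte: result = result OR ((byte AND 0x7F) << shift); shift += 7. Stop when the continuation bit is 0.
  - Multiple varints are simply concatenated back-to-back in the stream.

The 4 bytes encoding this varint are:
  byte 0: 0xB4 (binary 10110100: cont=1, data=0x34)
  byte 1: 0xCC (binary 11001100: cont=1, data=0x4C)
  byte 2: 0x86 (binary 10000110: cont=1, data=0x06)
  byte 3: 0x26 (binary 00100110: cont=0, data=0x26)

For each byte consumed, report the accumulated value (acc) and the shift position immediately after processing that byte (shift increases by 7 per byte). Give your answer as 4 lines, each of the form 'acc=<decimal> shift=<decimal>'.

byte 0=0xB4: payload=0x34=52, contrib = 52<<0 = 52; acc -> 52, shift -> 7
byte 1=0xCC: payload=0x4C=76, contrib = 76<<7 = 9728; acc -> 9780, shift -> 14
byte 2=0x86: payload=0x06=6, contrib = 6<<14 = 98304; acc -> 108084, shift -> 21
byte 3=0x26: payload=0x26=38, contrib = 38<<21 = 79691776; acc -> 79799860, shift -> 28

Answer: acc=52 shift=7
acc=9780 shift=14
acc=108084 shift=21
acc=79799860 shift=28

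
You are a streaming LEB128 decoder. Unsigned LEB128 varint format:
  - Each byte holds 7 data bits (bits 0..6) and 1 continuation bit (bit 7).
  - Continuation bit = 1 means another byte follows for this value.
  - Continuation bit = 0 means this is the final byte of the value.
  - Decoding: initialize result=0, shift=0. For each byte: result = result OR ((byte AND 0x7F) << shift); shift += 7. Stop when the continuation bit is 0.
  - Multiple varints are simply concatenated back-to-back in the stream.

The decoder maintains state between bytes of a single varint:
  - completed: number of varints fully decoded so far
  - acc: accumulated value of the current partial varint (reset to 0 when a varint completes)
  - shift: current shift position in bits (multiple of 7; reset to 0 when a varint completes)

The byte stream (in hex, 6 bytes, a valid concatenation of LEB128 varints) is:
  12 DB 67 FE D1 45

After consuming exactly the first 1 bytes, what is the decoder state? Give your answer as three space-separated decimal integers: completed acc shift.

Answer: 1 0 0

Derivation:
byte[0]=0x12 cont=0 payload=0x12: varint #1 complete (value=18); reset -> completed=1 acc=0 shift=0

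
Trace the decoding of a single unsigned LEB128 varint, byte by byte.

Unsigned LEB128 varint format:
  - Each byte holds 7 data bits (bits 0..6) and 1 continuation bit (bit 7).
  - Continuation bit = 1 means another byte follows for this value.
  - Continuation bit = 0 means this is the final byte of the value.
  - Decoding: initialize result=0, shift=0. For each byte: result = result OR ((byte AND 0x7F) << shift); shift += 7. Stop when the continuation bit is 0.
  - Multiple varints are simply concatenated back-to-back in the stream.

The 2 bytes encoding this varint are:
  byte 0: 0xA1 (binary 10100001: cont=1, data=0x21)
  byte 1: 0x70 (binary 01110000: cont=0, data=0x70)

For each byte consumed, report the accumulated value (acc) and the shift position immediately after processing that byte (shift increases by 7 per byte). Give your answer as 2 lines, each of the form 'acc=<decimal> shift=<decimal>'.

Answer: acc=33 shift=7
acc=14369 shift=14

Derivation:
byte 0=0xA1: payload=0x21=33, contrib = 33<<0 = 33; acc -> 33, shift -> 7
byte 1=0x70: payload=0x70=112, contrib = 112<<7 = 14336; acc -> 14369, shift -> 14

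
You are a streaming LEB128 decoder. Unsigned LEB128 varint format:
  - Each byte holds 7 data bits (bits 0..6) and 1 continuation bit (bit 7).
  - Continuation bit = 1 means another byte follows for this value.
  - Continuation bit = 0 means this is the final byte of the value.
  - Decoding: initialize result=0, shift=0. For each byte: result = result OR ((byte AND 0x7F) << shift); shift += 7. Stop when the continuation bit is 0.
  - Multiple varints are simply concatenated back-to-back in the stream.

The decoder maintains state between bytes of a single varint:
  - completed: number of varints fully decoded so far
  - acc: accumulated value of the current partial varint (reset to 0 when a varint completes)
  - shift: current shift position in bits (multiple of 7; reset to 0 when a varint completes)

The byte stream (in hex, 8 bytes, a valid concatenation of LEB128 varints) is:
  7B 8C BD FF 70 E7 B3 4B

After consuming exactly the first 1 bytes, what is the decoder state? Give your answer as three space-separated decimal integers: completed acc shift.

byte[0]=0x7B cont=0 payload=0x7B: varint #1 complete (value=123); reset -> completed=1 acc=0 shift=0

Answer: 1 0 0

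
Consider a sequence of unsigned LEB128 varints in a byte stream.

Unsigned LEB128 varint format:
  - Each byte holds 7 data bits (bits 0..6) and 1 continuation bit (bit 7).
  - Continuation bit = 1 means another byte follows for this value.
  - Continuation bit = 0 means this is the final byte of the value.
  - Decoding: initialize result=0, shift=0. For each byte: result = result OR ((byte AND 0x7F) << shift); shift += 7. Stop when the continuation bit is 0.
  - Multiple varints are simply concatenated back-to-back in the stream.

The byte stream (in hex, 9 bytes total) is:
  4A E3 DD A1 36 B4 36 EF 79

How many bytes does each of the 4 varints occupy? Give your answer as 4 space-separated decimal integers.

  byte[0]=0x4A cont=0 payload=0x4A=74: acc |= 74<<0 -> acc=74 shift=7 [end]
Varint 1: bytes[0:1] = 4A -> value 74 (1 byte(s))
  byte[1]=0xE3 cont=1 payload=0x63=99: acc |= 99<<0 -> acc=99 shift=7
  byte[2]=0xDD cont=1 payload=0x5D=93: acc |= 93<<7 -> acc=12003 shift=14
  byte[3]=0xA1 cont=1 payload=0x21=33: acc |= 33<<14 -> acc=552675 shift=21
  byte[4]=0x36 cont=0 payload=0x36=54: acc |= 54<<21 -> acc=113798883 shift=28 [end]
Varint 2: bytes[1:5] = E3 DD A1 36 -> value 113798883 (4 byte(s))
  byte[5]=0xB4 cont=1 payload=0x34=52: acc |= 52<<0 -> acc=52 shift=7
  byte[6]=0x36 cont=0 payload=0x36=54: acc |= 54<<7 -> acc=6964 shift=14 [end]
Varint 3: bytes[5:7] = B4 36 -> value 6964 (2 byte(s))
  byte[7]=0xEF cont=1 payload=0x6F=111: acc |= 111<<0 -> acc=111 shift=7
  byte[8]=0x79 cont=0 payload=0x79=121: acc |= 121<<7 -> acc=15599 shift=14 [end]
Varint 4: bytes[7:9] = EF 79 -> value 15599 (2 byte(s))

Answer: 1 4 2 2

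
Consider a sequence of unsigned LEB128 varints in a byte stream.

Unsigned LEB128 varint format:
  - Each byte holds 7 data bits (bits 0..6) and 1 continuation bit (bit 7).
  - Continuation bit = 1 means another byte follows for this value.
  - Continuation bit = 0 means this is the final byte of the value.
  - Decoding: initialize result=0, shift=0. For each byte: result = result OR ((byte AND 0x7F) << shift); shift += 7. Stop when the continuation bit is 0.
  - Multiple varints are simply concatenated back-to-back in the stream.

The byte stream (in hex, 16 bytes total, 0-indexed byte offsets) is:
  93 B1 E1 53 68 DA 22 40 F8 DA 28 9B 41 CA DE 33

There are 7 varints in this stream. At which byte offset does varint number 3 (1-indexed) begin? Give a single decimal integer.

  byte[0]=0x93 cont=1 payload=0x13=19: acc |= 19<<0 -> acc=19 shift=7
  byte[1]=0xB1 cont=1 payload=0x31=49: acc |= 49<<7 -> acc=6291 shift=14
  byte[2]=0xE1 cont=1 payload=0x61=97: acc |= 97<<14 -> acc=1595539 shift=21
  byte[3]=0x53 cont=0 payload=0x53=83: acc |= 83<<21 -> acc=175659155 shift=28 [end]
Varint 1: bytes[0:4] = 93 B1 E1 53 -> value 175659155 (4 byte(s))
  byte[4]=0x68 cont=0 payload=0x68=104: acc |= 104<<0 -> acc=104 shift=7 [end]
Varint 2: bytes[4:5] = 68 -> value 104 (1 byte(s))
  byte[5]=0xDA cont=1 payload=0x5A=90: acc |= 90<<0 -> acc=90 shift=7
  byte[6]=0x22 cont=0 payload=0x22=34: acc |= 34<<7 -> acc=4442 shift=14 [end]
Varint 3: bytes[5:7] = DA 22 -> value 4442 (2 byte(s))
  byte[7]=0x40 cont=0 payload=0x40=64: acc |= 64<<0 -> acc=64 shift=7 [end]
Varint 4: bytes[7:8] = 40 -> value 64 (1 byte(s))
  byte[8]=0xF8 cont=1 payload=0x78=120: acc |= 120<<0 -> acc=120 shift=7
  byte[9]=0xDA cont=1 payload=0x5A=90: acc |= 90<<7 -> acc=11640 shift=14
  byte[10]=0x28 cont=0 payload=0x28=40: acc |= 40<<14 -> acc=667000 shift=21 [end]
Varint 5: bytes[8:11] = F8 DA 28 -> value 667000 (3 byte(s))
  byte[11]=0x9B cont=1 payload=0x1B=27: acc |= 27<<0 -> acc=27 shift=7
  byte[12]=0x41 cont=0 payload=0x41=65: acc |= 65<<7 -> acc=8347 shift=14 [end]
Varint 6: bytes[11:13] = 9B 41 -> value 8347 (2 byte(s))
  byte[13]=0xCA cont=1 payload=0x4A=74: acc |= 74<<0 -> acc=74 shift=7
  byte[14]=0xDE cont=1 payload=0x5E=94: acc |= 94<<7 -> acc=12106 shift=14
  byte[15]=0x33 cont=0 payload=0x33=51: acc |= 51<<14 -> acc=847690 shift=21 [end]
Varint 7: bytes[13:16] = CA DE 33 -> value 847690 (3 byte(s))

Answer: 5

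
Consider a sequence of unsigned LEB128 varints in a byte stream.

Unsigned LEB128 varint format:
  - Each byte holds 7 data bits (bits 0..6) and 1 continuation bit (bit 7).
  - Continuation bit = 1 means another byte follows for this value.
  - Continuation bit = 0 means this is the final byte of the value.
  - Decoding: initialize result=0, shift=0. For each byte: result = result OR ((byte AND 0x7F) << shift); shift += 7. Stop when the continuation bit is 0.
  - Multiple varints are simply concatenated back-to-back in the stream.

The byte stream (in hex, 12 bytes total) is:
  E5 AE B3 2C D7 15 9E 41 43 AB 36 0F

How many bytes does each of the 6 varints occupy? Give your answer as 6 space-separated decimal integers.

Answer: 4 2 2 1 2 1

Derivation:
  byte[0]=0xE5 cont=1 payload=0x65=101: acc |= 101<<0 -> acc=101 shift=7
  byte[1]=0xAE cont=1 payload=0x2E=46: acc |= 46<<7 -> acc=5989 shift=14
  byte[2]=0xB3 cont=1 payload=0x33=51: acc |= 51<<14 -> acc=841573 shift=21
  byte[3]=0x2C cont=0 payload=0x2C=44: acc |= 44<<21 -> acc=93116261 shift=28 [end]
Varint 1: bytes[0:4] = E5 AE B3 2C -> value 93116261 (4 byte(s))
  byte[4]=0xD7 cont=1 payload=0x57=87: acc |= 87<<0 -> acc=87 shift=7
  byte[5]=0x15 cont=0 payload=0x15=21: acc |= 21<<7 -> acc=2775 shift=14 [end]
Varint 2: bytes[4:6] = D7 15 -> value 2775 (2 byte(s))
  byte[6]=0x9E cont=1 payload=0x1E=30: acc |= 30<<0 -> acc=30 shift=7
  byte[7]=0x41 cont=0 payload=0x41=65: acc |= 65<<7 -> acc=8350 shift=14 [end]
Varint 3: bytes[6:8] = 9E 41 -> value 8350 (2 byte(s))
  byte[8]=0x43 cont=0 payload=0x43=67: acc |= 67<<0 -> acc=67 shift=7 [end]
Varint 4: bytes[8:9] = 43 -> value 67 (1 byte(s))
  byte[9]=0xAB cont=1 payload=0x2B=43: acc |= 43<<0 -> acc=43 shift=7
  byte[10]=0x36 cont=0 payload=0x36=54: acc |= 54<<7 -> acc=6955 shift=14 [end]
Varint 5: bytes[9:11] = AB 36 -> value 6955 (2 byte(s))
  byte[11]=0x0F cont=0 payload=0x0F=15: acc |= 15<<0 -> acc=15 shift=7 [end]
Varint 6: bytes[11:12] = 0F -> value 15 (1 byte(s))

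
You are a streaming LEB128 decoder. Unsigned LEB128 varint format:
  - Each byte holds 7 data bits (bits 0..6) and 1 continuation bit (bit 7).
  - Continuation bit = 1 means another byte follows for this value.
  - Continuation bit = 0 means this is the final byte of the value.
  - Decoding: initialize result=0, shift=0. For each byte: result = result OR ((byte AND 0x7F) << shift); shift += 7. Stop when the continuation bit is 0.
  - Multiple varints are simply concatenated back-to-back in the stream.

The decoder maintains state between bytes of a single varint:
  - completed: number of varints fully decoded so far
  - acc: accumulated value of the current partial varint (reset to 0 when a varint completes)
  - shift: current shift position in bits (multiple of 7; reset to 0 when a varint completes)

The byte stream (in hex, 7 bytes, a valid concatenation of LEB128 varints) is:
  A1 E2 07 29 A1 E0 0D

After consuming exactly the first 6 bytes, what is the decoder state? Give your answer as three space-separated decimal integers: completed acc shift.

Answer: 2 12321 14

Derivation:
byte[0]=0xA1 cont=1 payload=0x21: acc |= 33<<0 -> completed=0 acc=33 shift=7
byte[1]=0xE2 cont=1 payload=0x62: acc |= 98<<7 -> completed=0 acc=12577 shift=14
byte[2]=0x07 cont=0 payload=0x07: varint #1 complete (value=127265); reset -> completed=1 acc=0 shift=0
byte[3]=0x29 cont=0 payload=0x29: varint #2 complete (value=41); reset -> completed=2 acc=0 shift=0
byte[4]=0xA1 cont=1 payload=0x21: acc |= 33<<0 -> completed=2 acc=33 shift=7
byte[5]=0xE0 cont=1 payload=0x60: acc |= 96<<7 -> completed=2 acc=12321 shift=14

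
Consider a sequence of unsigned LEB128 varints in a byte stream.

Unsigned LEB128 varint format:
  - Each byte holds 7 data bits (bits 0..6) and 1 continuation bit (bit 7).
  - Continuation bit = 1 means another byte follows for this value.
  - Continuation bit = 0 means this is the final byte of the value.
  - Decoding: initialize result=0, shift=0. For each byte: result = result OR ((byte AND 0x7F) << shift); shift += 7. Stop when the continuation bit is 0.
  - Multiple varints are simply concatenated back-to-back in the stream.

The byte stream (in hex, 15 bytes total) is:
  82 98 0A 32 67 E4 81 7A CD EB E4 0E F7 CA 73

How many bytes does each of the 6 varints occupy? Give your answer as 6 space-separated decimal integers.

  byte[0]=0x82 cont=1 payload=0x02=2: acc |= 2<<0 -> acc=2 shift=7
  byte[1]=0x98 cont=1 payload=0x18=24: acc |= 24<<7 -> acc=3074 shift=14
  byte[2]=0x0A cont=0 payload=0x0A=10: acc |= 10<<14 -> acc=166914 shift=21 [end]
Varint 1: bytes[0:3] = 82 98 0A -> value 166914 (3 byte(s))
  byte[3]=0x32 cont=0 payload=0x32=50: acc |= 50<<0 -> acc=50 shift=7 [end]
Varint 2: bytes[3:4] = 32 -> value 50 (1 byte(s))
  byte[4]=0x67 cont=0 payload=0x67=103: acc |= 103<<0 -> acc=103 shift=7 [end]
Varint 3: bytes[4:5] = 67 -> value 103 (1 byte(s))
  byte[5]=0xE4 cont=1 payload=0x64=100: acc |= 100<<0 -> acc=100 shift=7
  byte[6]=0x81 cont=1 payload=0x01=1: acc |= 1<<7 -> acc=228 shift=14
  byte[7]=0x7A cont=0 payload=0x7A=122: acc |= 122<<14 -> acc=1999076 shift=21 [end]
Varint 4: bytes[5:8] = E4 81 7A -> value 1999076 (3 byte(s))
  byte[8]=0xCD cont=1 payload=0x4D=77: acc |= 77<<0 -> acc=77 shift=7
  byte[9]=0xEB cont=1 payload=0x6B=107: acc |= 107<<7 -> acc=13773 shift=14
  byte[10]=0xE4 cont=1 payload=0x64=100: acc |= 100<<14 -> acc=1652173 shift=21
  byte[11]=0x0E cont=0 payload=0x0E=14: acc |= 14<<21 -> acc=31012301 shift=28 [end]
Varint 5: bytes[8:12] = CD EB E4 0E -> value 31012301 (4 byte(s))
  byte[12]=0xF7 cont=1 payload=0x77=119: acc |= 119<<0 -> acc=119 shift=7
  byte[13]=0xCA cont=1 payload=0x4A=74: acc |= 74<<7 -> acc=9591 shift=14
  byte[14]=0x73 cont=0 payload=0x73=115: acc |= 115<<14 -> acc=1893751 shift=21 [end]
Varint 6: bytes[12:15] = F7 CA 73 -> value 1893751 (3 byte(s))

Answer: 3 1 1 3 4 3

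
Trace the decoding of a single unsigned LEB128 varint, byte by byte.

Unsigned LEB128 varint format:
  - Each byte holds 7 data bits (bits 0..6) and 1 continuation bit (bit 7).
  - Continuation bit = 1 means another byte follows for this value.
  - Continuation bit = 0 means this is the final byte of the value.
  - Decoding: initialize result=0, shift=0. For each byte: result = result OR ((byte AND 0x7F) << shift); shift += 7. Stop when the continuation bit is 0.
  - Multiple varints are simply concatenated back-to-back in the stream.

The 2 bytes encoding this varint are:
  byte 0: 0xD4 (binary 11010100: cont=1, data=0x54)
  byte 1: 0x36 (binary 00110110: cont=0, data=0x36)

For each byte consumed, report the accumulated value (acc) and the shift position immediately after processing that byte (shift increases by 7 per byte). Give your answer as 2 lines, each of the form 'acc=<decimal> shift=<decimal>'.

Answer: acc=84 shift=7
acc=6996 shift=14

Derivation:
byte 0=0xD4: payload=0x54=84, contrib = 84<<0 = 84; acc -> 84, shift -> 7
byte 1=0x36: payload=0x36=54, contrib = 54<<7 = 6912; acc -> 6996, shift -> 14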